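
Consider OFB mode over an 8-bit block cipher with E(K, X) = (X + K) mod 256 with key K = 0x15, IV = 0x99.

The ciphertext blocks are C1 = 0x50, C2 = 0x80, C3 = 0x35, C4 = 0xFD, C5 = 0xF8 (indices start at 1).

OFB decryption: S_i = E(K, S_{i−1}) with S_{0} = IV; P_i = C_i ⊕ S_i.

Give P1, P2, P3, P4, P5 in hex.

P1: S = E(K, 0x99) = 0xAE; 0x50 ⊕ 0xAE = 0xFE.
P2: S = E(K, 0xAE) = 0xC3; 0x80 ⊕ 0xC3 = 0x43.
P3: S = E(K, 0xC3) = 0xD8; 0x35 ⊕ 0xD8 = 0xED.
P4: S = E(K, 0xD8) = 0xED; 0xFD ⊕ 0xED = 0x10.
P5: S = E(K, 0xED) = 0x02; 0xF8 ⊕ 0x02 = 0xFA.

P1 = 0xFE, P2 = 0x43, P3 = 0xED, P4 = 0x10, P5 = 0xFA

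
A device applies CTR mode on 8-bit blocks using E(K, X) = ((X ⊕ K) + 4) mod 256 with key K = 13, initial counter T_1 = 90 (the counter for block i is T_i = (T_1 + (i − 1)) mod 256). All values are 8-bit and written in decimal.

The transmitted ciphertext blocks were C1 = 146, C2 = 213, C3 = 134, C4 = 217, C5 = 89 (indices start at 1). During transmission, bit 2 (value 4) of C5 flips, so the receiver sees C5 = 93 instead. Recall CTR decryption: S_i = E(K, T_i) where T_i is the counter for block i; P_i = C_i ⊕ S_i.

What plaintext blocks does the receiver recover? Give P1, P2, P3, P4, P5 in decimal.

Only C5 changed, to 93. In CTR, a change in C_i flips the same bit in P_i only; the keystream is unaffected. Decrypting the received ciphertext:
P1: T = 90, S = E(K, T) = 91; 146 ⊕ 91 = 201.
P2: T = 91, S = E(K, T) = 90; 213 ⊕ 90 = 143.
P3: T = 92, S = E(K, T) = 85; 134 ⊕ 85 = 211.
P4: T = 93, S = E(K, T) = 84; 217 ⊕ 84 = 141.
P5: T = 94, S = E(K, T) = 87; 93 ⊕ 87 = 10.
Blocks that differ from the original plaintext: P5.

P1 = 201, P2 = 143, P3 = 211, P4 = 141, P5 = 10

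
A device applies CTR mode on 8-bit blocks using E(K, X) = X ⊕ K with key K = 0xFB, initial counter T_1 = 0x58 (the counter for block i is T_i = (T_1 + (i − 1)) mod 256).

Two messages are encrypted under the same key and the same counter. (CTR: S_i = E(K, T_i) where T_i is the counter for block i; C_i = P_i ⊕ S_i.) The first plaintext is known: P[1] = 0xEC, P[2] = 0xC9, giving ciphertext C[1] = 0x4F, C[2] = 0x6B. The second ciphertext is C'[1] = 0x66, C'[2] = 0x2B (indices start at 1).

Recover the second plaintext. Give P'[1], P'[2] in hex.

In CTR with a reused counter, both messages share the same keystream S_i, so C_i ⊕ C'_i = P_i ⊕ P'_i and thus P'_i = P_i ⊕ C_i ⊕ C'_i.
P'[1]: 0xEC ⊕ 0x4F ⊕ 0x66 = 0xC5.
P'[2]: 0xC9 ⊕ 0x6B ⊕ 0x2B = 0x89.

P'[1] = 0xC5, P'[2] = 0x89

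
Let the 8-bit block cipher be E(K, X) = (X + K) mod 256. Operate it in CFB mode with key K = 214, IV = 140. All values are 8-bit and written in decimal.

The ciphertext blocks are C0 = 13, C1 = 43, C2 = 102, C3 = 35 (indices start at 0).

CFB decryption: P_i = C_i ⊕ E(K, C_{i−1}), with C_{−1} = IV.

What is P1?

P1: E(K, 13) = 227; 43 ⊕ 227 = 200.

P1 = 200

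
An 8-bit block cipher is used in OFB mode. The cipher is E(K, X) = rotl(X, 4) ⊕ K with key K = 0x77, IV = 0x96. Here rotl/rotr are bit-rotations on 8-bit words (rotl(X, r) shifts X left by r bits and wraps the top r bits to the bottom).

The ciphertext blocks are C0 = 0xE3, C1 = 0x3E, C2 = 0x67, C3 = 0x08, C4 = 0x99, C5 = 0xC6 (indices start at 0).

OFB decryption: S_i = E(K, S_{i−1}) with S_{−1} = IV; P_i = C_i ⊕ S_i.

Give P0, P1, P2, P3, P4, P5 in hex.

P0 = 0xFD, P1 = 0xA8, P2 = 0x79, P3 = 0x9E, P4 = 0x87, P5 = 0x50

P0: S = E(K, 0x96) = 0x1E; 0xE3 ⊕ 0x1E = 0xFD.
P1: S = E(K, 0x1E) = 0x96; 0x3E ⊕ 0x96 = 0xA8.
P2: S = E(K, 0x96) = 0x1E; 0x67 ⊕ 0x1E = 0x79.
P3: S = E(K, 0x1E) = 0x96; 0x08 ⊕ 0x96 = 0x9E.
P4: S = E(K, 0x96) = 0x1E; 0x99 ⊕ 0x1E = 0x87.
P5: S = E(K, 0x1E) = 0x96; 0xC6 ⊕ 0x96 = 0x50.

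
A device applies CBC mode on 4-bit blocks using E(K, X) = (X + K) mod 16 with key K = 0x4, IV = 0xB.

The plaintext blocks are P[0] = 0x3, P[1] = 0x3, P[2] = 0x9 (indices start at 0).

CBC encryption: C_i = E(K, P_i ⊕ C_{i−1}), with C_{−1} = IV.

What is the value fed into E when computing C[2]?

0xA

C[0]: P[0] ⊕ 0xB = 0x8; E(K, 0x8) = 0xC.
C[1]: P[1] ⊕ 0xC = 0xF; E(K, 0xF) = 0x3.
C[2]: P[2] ⊕ 0x3 = 0xA; E(K, 0xA) = 0xE.
So the input to E for block [2] is 0xA.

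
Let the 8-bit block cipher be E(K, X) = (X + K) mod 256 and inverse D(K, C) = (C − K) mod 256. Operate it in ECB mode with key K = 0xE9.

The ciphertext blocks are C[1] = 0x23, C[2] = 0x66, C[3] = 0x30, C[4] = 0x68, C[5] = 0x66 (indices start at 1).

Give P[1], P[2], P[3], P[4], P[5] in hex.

P[1] = 0x3A, P[2] = 0x7D, P[3] = 0x47, P[4] = 0x7F, P[5] = 0x7D

ECB decryption: P_i = D(K, C_i).
P[1]: D(K, 0x23) = 0x3A.
P[2]: D(K, 0x66) = 0x7D.
P[3]: D(K, 0x30) = 0x47.
P[4]: D(K, 0x68) = 0x7F.
P[5]: D(K, 0x66) = 0x7D.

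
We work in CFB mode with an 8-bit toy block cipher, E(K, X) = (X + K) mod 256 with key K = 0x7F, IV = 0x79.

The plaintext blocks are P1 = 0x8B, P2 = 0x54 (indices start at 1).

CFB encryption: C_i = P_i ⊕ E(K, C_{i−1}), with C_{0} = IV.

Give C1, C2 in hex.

C1: E(K, 0x79) = 0xF8; 0x8B ⊕ 0xF8 = 0x73.
C2: E(K, 0x73) = 0xF2; 0x54 ⊕ 0xF2 = 0xA6.

C1 = 0x73, C2 = 0xA6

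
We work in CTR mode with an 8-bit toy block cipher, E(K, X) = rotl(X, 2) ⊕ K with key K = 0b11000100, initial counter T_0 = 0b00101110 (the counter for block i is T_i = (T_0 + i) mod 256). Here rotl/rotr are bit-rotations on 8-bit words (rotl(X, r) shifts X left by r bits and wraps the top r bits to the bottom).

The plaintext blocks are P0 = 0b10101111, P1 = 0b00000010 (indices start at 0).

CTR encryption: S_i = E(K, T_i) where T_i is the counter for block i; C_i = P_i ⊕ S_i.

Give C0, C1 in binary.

C0: T = 0b00101110, S = E(K, T) = 0b01111100; 0b10101111 ⊕ 0b01111100 = 0b11010011.
C1: T = 0b00101111, S = E(K, T) = 0b01111000; 0b00000010 ⊕ 0b01111000 = 0b01111010.

C0 = 0b11010011, C1 = 0b01111010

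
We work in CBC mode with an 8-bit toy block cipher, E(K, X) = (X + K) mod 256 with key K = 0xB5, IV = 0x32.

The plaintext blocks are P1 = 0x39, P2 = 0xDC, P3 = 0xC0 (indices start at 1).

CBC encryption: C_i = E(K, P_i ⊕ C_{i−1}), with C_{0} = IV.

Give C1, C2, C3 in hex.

C1 = 0xC0, C2 = 0xD1, C3 = 0xC6

C1: P1 ⊕ 0x32 = 0x0B; E(K, 0x0B) = 0xC0.
C2: P2 ⊕ 0xC0 = 0x1C; E(K, 0x1C) = 0xD1.
C3: P3 ⊕ 0xD1 = 0x11; E(K, 0x11) = 0xC6.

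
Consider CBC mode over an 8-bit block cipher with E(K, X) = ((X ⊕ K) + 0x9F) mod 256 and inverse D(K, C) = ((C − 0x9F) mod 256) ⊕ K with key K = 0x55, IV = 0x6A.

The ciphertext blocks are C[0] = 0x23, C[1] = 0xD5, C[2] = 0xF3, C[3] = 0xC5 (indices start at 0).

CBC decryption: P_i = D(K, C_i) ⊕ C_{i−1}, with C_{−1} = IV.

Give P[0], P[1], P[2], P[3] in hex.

P[0]: D(K, 0x23) = 0xD1; 0xD1 ⊕ 0x6A = 0xBB.
P[1]: D(K, 0xD5) = 0x63; 0x63 ⊕ 0x23 = 0x40.
P[2]: D(K, 0xF3) = 0x01; 0x01 ⊕ 0xD5 = 0xD4.
P[3]: D(K, 0xC5) = 0x73; 0x73 ⊕ 0xF3 = 0x80.

P[0] = 0xBB, P[1] = 0x40, P[2] = 0xD4, P[3] = 0x80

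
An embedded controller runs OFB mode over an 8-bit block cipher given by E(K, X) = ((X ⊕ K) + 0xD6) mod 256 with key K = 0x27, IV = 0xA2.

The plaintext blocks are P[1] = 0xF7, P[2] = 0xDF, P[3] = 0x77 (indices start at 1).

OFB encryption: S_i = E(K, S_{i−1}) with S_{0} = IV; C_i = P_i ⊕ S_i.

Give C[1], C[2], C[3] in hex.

C[1] = 0xAC, C[2] = 0x8D, C[3] = 0x3C

C[1]: S = E(K, 0xA2) = 0x5B; 0xF7 ⊕ 0x5B = 0xAC.
C[2]: S = E(K, 0x5B) = 0x52; 0xDF ⊕ 0x52 = 0x8D.
C[3]: S = E(K, 0x52) = 0x4B; 0x77 ⊕ 0x4B = 0x3C.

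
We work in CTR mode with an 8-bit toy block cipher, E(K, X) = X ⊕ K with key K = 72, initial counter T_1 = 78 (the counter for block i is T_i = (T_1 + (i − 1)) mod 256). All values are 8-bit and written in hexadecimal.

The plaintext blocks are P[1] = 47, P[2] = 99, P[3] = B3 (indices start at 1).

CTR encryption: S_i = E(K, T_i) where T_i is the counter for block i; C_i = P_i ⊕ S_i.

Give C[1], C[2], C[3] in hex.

C[1] = 4D, C[2] = 92, C[3] = BB

C[1]: T = 78, S = E(K, T) = 0A; 47 ⊕ 0A = 4D.
C[2]: T = 79, S = E(K, T) = 0B; 99 ⊕ 0B = 92.
C[3]: T = 7A, S = E(K, T) = 08; B3 ⊕ 08 = BB.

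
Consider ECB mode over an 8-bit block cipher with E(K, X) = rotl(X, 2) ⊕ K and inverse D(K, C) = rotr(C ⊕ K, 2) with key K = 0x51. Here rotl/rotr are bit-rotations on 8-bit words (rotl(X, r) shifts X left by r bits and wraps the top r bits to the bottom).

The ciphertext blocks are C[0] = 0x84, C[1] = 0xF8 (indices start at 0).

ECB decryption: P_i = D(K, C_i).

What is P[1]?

P[1] = 0x6A

P[1]: D(K, 0xF8) = 0x6A.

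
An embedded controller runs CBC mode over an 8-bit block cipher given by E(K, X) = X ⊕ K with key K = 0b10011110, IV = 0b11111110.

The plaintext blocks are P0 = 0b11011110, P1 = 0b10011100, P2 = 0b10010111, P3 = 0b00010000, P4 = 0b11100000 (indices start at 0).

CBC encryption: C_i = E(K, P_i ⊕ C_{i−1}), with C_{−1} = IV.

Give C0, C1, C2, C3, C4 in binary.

C0 = 0b10111110, C1 = 0b10111100, C2 = 0b10110101, C3 = 0b00111011, C4 = 0b01000101

C0: P0 ⊕ 0b11111110 = 0b00100000; E(K, 0b00100000) = 0b10111110.
C1: P1 ⊕ 0b10111110 = 0b00100010; E(K, 0b00100010) = 0b10111100.
C2: P2 ⊕ 0b10111100 = 0b00101011; E(K, 0b00101011) = 0b10110101.
C3: P3 ⊕ 0b10110101 = 0b10100101; E(K, 0b10100101) = 0b00111011.
C4: P4 ⊕ 0b00111011 = 0b11011011; E(K, 0b11011011) = 0b01000101.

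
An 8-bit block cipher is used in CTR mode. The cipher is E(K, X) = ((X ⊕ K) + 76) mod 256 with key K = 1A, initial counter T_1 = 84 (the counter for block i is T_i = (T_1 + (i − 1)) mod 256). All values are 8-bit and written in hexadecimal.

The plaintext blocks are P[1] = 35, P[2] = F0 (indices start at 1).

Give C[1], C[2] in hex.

CTR encryption: S_i = E(K, T_i) where T_i is the counter for block i; C_i = P_i ⊕ S_i.
C[1]: T = 84, S = E(K, T) = 14; 35 ⊕ 14 = 21.
C[2]: T = 85, S = E(K, T) = 15; F0 ⊕ 15 = E5.

C[1] = 21, C[2] = E5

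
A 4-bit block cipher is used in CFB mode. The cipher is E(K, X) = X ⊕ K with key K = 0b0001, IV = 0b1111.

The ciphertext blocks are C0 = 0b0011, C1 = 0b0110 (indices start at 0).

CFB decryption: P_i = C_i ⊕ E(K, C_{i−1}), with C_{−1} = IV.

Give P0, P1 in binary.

P0: E(K, 0b1111) = 0b1110; 0b0011 ⊕ 0b1110 = 0b1101.
P1: E(K, 0b0011) = 0b0010; 0b0110 ⊕ 0b0010 = 0b0100.

P0 = 0b1101, P1 = 0b0100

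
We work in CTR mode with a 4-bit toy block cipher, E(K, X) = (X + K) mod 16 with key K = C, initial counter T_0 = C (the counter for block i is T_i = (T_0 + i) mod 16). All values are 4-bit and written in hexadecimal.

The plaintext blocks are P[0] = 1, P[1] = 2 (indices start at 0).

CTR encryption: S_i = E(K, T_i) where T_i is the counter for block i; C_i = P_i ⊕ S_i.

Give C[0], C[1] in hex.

C[0] = 9, C[1] = B

C[0]: T = C, S = E(K, T) = 8; 1 ⊕ 8 = 9.
C[1]: T = D, S = E(K, T) = 9; 2 ⊕ 9 = B.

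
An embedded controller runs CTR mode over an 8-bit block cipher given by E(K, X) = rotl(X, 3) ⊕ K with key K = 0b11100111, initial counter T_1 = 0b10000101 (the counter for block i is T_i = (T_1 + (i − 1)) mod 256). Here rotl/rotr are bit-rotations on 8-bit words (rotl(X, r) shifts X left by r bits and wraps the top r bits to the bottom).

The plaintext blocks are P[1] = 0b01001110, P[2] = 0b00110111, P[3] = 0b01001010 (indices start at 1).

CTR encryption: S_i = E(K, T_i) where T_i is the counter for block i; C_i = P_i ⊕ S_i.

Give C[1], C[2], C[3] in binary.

C[1]: T = 0b10000101, S = E(K, T) = 0b11001011; 0b01001110 ⊕ 0b11001011 = 0b10000101.
C[2]: T = 0b10000110, S = E(K, T) = 0b11010011; 0b00110111 ⊕ 0b11010011 = 0b11100100.
C[3]: T = 0b10000111, S = E(K, T) = 0b11011011; 0b01001010 ⊕ 0b11011011 = 0b10010001.

C[1] = 0b10000101, C[2] = 0b11100100, C[3] = 0b10010001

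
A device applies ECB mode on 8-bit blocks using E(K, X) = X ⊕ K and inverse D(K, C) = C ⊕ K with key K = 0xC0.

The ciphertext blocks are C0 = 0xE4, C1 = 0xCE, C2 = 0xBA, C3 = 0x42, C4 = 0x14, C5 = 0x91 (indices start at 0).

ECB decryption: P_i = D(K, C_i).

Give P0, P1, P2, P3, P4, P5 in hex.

P0 = 0x24, P1 = 0x0E, P2 = 0x7A, P3 = 0x82, P4 = 0xD4, P5 = 0x51

P0: D(K, 0xE4) = 0x24.
P1: D(K, 0xCE) = 0x0E.
P2: D(K, 0xBA) = 0x7A.
P3: D(K, 0x42) = 0x82.
P4: D(K, 0x14) = 0xD4.
P5: D(K, 0x91) = 0x51.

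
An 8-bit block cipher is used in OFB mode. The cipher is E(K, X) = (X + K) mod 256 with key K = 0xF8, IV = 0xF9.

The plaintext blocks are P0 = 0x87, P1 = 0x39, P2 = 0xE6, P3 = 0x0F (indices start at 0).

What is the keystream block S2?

OFB encryption: S_i = E(K, S_{i−1}) with S_{−1} = IV; C_i = P_i ⊕ S_i.
C0: S = E(K, 0xF9) = 0xF1; 0x87 ⊕ 0xF1 = 0x76.
C1: S = E(K, 0xF1) = 0xE9; 0x39 ⊕ 0xE9 = 0xD0.
C2: S = E(K, 0xE9) = 0xE1; 0xE6 ⊕ 0xE1 = 0x07.
So S2 = 0xE1.

0xE1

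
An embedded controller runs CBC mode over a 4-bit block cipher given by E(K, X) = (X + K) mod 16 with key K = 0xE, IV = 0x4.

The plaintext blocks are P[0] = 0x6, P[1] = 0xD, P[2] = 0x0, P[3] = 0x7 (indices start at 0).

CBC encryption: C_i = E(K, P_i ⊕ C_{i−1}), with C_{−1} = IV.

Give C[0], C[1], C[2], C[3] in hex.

C[0]: P[0] ⊕ 0x4 = 0x2; E(K, 0x2) = 0x0.
C[1]: P[1] ⊕ 0x0 = 0xD; E(K, 0xD) = 0xB.
C[2]: P[2] ⊕ 0xB = 0xB; E(K, 0xB) = 0x9.
C[3]: P[3] ⊕ 0x9 = 0xE; E(K, 0xE) = 0xC.

C[0] = 0x0, C[1] = 0xB, C[2] = 0x9, C[3] = 0xC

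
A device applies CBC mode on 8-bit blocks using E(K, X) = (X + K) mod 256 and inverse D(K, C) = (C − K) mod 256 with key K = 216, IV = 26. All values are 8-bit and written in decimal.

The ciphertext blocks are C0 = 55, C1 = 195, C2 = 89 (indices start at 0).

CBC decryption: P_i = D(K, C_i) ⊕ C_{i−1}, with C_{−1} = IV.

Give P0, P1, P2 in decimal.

P0 = 69, P1 = 220, P2 = 66

P0: D(K, 55) = 95; 95 ⊕ 26 = 69.
P1: D(K, 195) = 235; 235 ⊕ 55 = 220.
P2: D(K, 89) = 129; 129 ⊕ 195 = 66.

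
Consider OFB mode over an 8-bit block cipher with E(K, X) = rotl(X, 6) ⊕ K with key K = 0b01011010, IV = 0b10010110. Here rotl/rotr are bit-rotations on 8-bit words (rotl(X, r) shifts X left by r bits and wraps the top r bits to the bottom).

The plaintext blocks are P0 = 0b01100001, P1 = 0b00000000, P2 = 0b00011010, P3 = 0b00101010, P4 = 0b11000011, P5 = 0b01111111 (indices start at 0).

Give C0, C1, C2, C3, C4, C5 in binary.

C0 = 0b10011110, C1 = 0b10100101, C2 = 0b00101001, C3 = 0b10111100, C4 = 0b00111100, C5 = 0b11011010

OFB encryption: S_i = E(K, S_{i−1}) with S_{−1} = IV; C_i = P_i ⊕ S_i.
C0: S = E(K, 0b10010110) = 0b11111111; 0b01100001 ⊕ 0b11111111 = 0b10011110.
C1: S = E(K, 0b11111111) = 0b10100101; 0b00000000 ⊕ 0b10100101 = 0b10100101.
C2: S = E(K, 0b10100101) = 0b00110011; 0b00011010 ⊕ 0b00110011 = 0b00101001.
C3: S = E(K, 0b00110011) = 0b10010110; 0b00101010 ⊕ 0b10010110 = 0b10111100.
C4: S = E(K, 0b10010110) = 0b11111111; 0b11000011 ⊕ 0b11111111 = 0b00111100.
C5: S = E(K, 0b11111111) = 0b10100101; 0b01111111 ⊕ 0b10100101 = 0b11011010.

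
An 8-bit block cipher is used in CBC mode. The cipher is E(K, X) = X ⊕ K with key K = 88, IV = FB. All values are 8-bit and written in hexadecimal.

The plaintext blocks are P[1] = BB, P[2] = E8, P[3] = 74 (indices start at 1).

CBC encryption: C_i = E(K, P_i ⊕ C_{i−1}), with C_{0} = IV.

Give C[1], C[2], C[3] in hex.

C[1] = C8, C[2] = A8, C[3] = 54

C[1]: P[1] ⊕ FB = 40; E(K, 40) = C8.
C[2]: P[2] ⊕ C8 = 20; E(K, 20) = A8.
C[3]: P[3] ⊕ A8 = DC; E(K, DC) = 54.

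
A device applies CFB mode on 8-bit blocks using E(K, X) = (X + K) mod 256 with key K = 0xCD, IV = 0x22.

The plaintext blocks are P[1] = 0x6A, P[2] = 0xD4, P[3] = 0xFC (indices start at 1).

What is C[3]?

C[3] = 0xAF

CFB encryption: C_i = P_i ⊕ E(K, C_{i−1}), with C_{0} = IV.
C[1]: E(K, 0x22) = 0xEF; 0x6A ⊕ 0xEF = 0x85.
C[2]: E(K, 0x85) = 0x52; 0xD4 ⊕ 0x52 = 0x86.
C[3]: E(K, 0x86) = 0x53; 0xFC ⊕ 0x53 = 0xAF.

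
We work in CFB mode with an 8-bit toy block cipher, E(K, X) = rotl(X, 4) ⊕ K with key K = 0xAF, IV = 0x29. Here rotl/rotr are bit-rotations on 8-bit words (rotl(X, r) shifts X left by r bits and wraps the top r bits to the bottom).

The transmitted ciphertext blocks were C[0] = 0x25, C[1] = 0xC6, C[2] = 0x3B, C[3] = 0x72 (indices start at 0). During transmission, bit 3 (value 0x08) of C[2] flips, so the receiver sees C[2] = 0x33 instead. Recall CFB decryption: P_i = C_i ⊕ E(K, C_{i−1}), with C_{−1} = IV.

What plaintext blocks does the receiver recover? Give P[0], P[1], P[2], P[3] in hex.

P[0] = 0x18, P[1] = 0x3B, P[2] = 0xF0, P[3] = 0xEE

Only C[2] changed, to 0x33. In CFB, a change in C_i flips the same bit in P_i and garbles P_{i+1}. Decrypting the received ciphertext:
P[0]: E(K, 0x29) = 0x3D; 0x25 ⊕ 0x3D = 0x18.
P[1]: E(K, 0x25) = 0xFD; 0xC6 ⊕ 0xFD = 0x3B.
P[2]: E(K, 0xC6) = 0xC3; 0x33 ⊕ 0xC3 = 0xF0.
P[3]: E(K, 0x33) = 0x9C; 0x72 ⊕ 0x9C = 0xEE.
Blocks that differ from the original plaintext: P[2], P[3].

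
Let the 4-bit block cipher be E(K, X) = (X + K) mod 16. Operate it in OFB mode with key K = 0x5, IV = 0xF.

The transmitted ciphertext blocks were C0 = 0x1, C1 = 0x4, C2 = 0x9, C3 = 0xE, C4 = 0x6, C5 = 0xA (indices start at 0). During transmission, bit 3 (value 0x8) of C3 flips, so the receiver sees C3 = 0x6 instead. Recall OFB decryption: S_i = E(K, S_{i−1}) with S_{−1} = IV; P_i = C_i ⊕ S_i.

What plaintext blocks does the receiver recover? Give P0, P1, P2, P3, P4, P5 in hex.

Only C3 changed, to 0x6. In OFB, a change in C_i flips the same bit in P_i only; the keystream is unaffected. Decrypting the received ciphertext:
P0: S = E(K, 0xF) = 0x4; 0x1 ⊕ 0x4 = 0x5.
P1: S = E(K, 0x4) = 0x9; 0x4 ⊕ 0x9 = 0xD.
P2: S = E(K, 0x9) = 0xE; 0x9 ⊕ 0xE = 0x7.
P3: S = E(K, 0xE) = 0x3; 0x6 ⊕ 0x3 = 0x5.
P4: S = E(K, 0x3) = 0x8; 0x6 ⊕ 0x8 = 0xE.
P5: S = E(K, 0x8) = 0xD; 0xA ⊕ 0xD = 0x7.
Blocks that differ from the original plaintext: P3.

P0 = 0x5, P1 = 0xD, P2 = 0x7, P3 = 0x5, P4 = 0xE, P5 = 0x7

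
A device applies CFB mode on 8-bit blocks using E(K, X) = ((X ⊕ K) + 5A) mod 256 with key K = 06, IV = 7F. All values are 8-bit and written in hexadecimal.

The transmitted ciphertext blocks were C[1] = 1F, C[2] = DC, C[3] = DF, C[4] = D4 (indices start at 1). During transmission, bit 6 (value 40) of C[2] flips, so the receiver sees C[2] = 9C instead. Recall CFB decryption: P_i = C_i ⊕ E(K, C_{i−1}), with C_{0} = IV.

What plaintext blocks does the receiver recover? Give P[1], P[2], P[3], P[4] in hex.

Only C[2] changed, to 9C. In CFB, a change in C_i flips the same bit in P_i and garbles P_{i+1}. Decrypting the received ciphertext:
P[1]: E(K, 7F) = D3; 1F ⊕ D3 = CC.
P[2]: E(K, 1F) = 73; 9C ⊕ 73 = EF.
P[3]: E(K, 9C) = F4; DF ⊕ F4 = 2B.
P[4]: E(K, DF) = 33; D4 ⊕ 33 = E7.
Blocks that differ from the original plaintext: P[2], P[3].

P[1] = CC, P[2] = EF, P[3] = 2B, P[4] = E7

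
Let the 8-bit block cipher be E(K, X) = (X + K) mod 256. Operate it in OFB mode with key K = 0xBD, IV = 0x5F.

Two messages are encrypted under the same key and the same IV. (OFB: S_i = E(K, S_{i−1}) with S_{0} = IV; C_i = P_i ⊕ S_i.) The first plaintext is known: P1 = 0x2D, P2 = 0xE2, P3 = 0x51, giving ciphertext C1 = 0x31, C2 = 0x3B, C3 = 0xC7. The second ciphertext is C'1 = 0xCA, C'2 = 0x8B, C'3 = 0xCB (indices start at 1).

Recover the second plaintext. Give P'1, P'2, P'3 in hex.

P'1 = 0xD6, P'2 = 0x52, P'3 = 0x5D

In OFB with a reused IV, both messages share the same keystream S_i, so C_i ⊕ C'_i = P_i ⊕ P'_i and thus P'_i = P_i ⊕ C_i ⊕ C'_i.
P'1: 0x2D ⊕ 0x31 ⊕ 0xCA = 0xD6.
P'2: 0xE2 ⊕ 0x3B ⊕ 0x8B = 0x52.
P'3: 0x51 ⊕ 0xC7 ⊕ 0xCB = 0x5D.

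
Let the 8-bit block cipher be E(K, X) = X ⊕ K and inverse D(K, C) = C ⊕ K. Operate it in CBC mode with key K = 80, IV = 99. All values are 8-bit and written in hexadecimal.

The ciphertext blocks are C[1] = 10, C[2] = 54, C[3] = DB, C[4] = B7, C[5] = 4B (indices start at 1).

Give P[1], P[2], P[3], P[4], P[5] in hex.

CBC decryption: P_i = D(K, C_i) ⊕ C_{i−1}, with C_{0} = IV.
P[1]: D(K, 10) = 90; 90 ⊕ 99 = 09.
P[2]: D(K, 54) = D4; D4 ⊕ 10 = C4.
P[3]: D(K, DB) = 5B; 5B ⊕ 54 = 0F.
P[4]: D(K, B7) = 37; 37 ⊕ DB = EC.
P[5]: D(K, 4B) = CB; CB ⊕ B7 = 7C.

P[1] = 09, P[2] = C4, P[3] = 0F, P[4] = EC, P[5] = 7C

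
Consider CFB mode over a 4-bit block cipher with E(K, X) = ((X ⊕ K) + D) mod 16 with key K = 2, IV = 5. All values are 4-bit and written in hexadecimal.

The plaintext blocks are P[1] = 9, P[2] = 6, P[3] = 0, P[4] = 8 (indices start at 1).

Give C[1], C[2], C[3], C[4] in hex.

CFB encryption: C_i = P_i ⊕ E(K, C_{i−1}), with C_{0} = IV.
C[1]: E(K, 5) = 4; 9 ⊕ 4 = D.
C[2]: E(K, D) = C; 6 ⊕ C = A.
C[3]: E(K, A) = 5; 0 ⊕ 5 = 5.
C[4]: E(K, 5) = 4; 8 ⊕ 4 = C.

C[1] = D, C[2] = A, C[3] = 5, C[4] = C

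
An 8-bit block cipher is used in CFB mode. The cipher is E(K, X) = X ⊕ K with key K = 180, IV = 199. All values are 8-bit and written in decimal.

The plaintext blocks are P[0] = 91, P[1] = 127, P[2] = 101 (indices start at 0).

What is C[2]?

C[2] = 50

CFB encryption: C_i = P_i ⊕ E(K, C_{i−1}), with C_{−1} = IV.
C[0]: E(K, 199) = 115; 91 ⊕ 115 = 40.
C[1]: E(K, 40) = 156; 127 ⊕ 156 = 227.
C[2]: E(K, 227) = 87; 101 ⊕ 87 = 50.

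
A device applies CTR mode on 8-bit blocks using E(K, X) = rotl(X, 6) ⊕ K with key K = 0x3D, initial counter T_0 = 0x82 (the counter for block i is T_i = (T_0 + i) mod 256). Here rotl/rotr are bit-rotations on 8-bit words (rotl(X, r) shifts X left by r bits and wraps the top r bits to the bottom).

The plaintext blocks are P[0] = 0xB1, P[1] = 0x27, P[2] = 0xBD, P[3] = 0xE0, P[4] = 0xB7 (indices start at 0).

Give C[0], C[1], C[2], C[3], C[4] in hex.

CTR encryption: S_i = E(K, T_i) where T_i is the counter for block i; C_i = P_i ⊕ S_i.
C[0]: T = 0x82, S = E(K, T) = 0x9D; 0xB1 ⊕ 0x9D = 0x2C.
C[1]: T = 0x83, S = E(K, T) = 0xDD; 0x27 ⊕ 0xDD = 0xFA.
C[2]: T = 0x84, S = E(K, T) = 0x1C; 0xBD ⊕ 0x1C = 0xA1.
C[3]: T = 0x85, S = E(K, T) = 0x5C; 0xE0 ⊕ 0x5C = 0xBC.
C[4]: T = 0x86, S = E(K, T) = 0x9C; 0xB7 ⊕ 0x9C = 0x2B.

C[0] = 0x2C, C[1] = 0xFA, C[2] = 0xA1, C[3] = 0xBC, C[4] = 0x2B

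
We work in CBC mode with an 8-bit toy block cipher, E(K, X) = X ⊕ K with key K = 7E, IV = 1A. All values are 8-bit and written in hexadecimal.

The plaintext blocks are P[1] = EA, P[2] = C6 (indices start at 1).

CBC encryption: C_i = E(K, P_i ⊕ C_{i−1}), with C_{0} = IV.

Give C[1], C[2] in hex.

C[1] = 8E, C[2] = 36

C[1]: P[1] ⊕ 1A = F0; E(K, F0) = 8E.
C[2]: P[2] ⊕ 8E = 48; E(K, 48) = 36.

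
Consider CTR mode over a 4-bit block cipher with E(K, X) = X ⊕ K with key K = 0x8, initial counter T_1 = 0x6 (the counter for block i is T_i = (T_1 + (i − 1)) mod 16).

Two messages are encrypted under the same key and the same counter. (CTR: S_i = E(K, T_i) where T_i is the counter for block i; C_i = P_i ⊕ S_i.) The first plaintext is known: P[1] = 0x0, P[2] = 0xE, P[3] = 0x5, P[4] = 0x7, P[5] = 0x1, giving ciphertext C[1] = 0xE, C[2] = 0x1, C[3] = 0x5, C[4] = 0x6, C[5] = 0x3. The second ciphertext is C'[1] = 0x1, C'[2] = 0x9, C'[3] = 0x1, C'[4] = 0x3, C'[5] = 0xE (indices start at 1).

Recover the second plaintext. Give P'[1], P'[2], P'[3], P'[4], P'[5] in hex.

P'[1] = 0xF, P'[2] = 0x6, P'[3] = 0x1, P'[4] = 0x2, P'[5] = 0xC

In CTR with a reused counter, both messages share the same keystream S_i, so C_i ⊕ C'_i = P_i ⊕ P'_i and thus P'_i = P_i ⊕ C_i ⊕ C'_i.
P'[1]: 0x0 ⊕ 0xE ⊕ 0x1 = 0xF.
P'[2]: 0xE ⊕ 0x1 ⊕ 0x9 = 0x6.
P'[3]: 0x5 ⊕ 0x5 ⊕ 0x1 = 0x1.
P'[4]: 0x7 ⊕ 0x6 ⊕ 0x3 = 0x2.
P'[5]: 0x1 ⊕ 0x3 ⊕ 0xE = 0xC.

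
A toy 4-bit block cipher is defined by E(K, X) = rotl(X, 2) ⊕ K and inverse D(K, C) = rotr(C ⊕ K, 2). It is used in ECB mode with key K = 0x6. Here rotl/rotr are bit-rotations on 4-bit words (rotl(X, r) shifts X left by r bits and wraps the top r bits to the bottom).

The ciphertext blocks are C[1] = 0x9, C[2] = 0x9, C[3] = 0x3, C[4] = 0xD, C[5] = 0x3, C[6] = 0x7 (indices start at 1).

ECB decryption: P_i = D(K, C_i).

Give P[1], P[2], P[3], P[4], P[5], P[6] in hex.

P[1] = 0xF, P[2] = 0xF, P[3] = 0x5, P[4] = 0xE, P[5] = 0x5, P[6] = 0x4

P[1]: D(K, 0x9) = 0xF.
P[2]: D(K, 0x9) = 0xF.
P[3]: D(K, 0x3) = 0x5.
P[4]: D(K, 0xD) = 0xE.
P[5]: D(K, 0x3) = 0x5.
P[6]: D(K, 0x7) = 0x4.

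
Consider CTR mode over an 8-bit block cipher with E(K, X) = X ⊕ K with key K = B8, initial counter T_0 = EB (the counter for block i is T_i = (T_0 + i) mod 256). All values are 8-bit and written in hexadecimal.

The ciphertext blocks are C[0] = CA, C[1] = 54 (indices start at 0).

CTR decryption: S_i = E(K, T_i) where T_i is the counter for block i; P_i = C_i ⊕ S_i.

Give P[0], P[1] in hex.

P[0] = 99, P[1] = 00

P[0]: T = EB, S = E(K, T) = 53; CA ⊕ 53 = 99.
P[1]: T = EC, S = E(K, T) = 54; 54 ⊕ 54 = 00.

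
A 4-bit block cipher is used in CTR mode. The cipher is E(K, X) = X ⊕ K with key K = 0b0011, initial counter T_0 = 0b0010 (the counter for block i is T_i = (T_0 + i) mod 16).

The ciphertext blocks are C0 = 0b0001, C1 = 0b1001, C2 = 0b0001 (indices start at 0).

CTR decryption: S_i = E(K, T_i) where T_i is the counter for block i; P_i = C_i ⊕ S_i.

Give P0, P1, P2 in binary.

P0: T = 0b0010, S = E(K, T) = 0b0001; 0b0001 ⊕ 0b0001 = 0b0000.
P1: T = 0b0011, S = E(K, T) = 0b0000; 0b1001 ⊕ 0b0000 = 0b1001.
P2: T = 0b0100, S = E(K, T) = 0b0111; 0b0001 ⊕ 0b0111 = 0b0110.

P0 = 0b0000, P1 = 0b1001, P2 = 0b0110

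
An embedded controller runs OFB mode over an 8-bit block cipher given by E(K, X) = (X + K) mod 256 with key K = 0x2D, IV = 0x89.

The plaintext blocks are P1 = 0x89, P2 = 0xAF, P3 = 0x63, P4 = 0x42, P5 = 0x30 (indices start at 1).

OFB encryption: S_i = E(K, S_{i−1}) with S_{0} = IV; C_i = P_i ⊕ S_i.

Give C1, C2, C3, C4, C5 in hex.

C1 = 0x3F, C2 = 0x4C, C3 = 0x73, C4 = 0x7F, C5 = 0x5A

C1: S = E(K, 0x89) = 0xB6; 0x89 ⊕ 0xB6 = 0x3F.
C2: S = E(K, 0xB6) = 0xE3; 0xAF ⊕ 0xE3 = 0x4C.
C3: S = E(K, 0xE3) = 0x10; 0x63 ⊕ 0x10 = 0x73.
C4: S = E(K, 0x10) = 0x3D; 0x42 ⊕ 0x3D = 0x7F.
C5: S = E(K, 0x3D) = 0x6A; 0x30 ⊕ 0x6A = 0x5A.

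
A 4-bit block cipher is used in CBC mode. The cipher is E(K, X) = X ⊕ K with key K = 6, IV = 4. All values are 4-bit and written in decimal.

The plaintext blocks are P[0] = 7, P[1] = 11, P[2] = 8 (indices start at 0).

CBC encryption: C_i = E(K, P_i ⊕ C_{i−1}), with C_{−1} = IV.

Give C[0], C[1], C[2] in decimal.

C[0] = 5, C[1] = 8, C[2] = 6

C[0]: P[0] ⊕ 4 = 3; E(K, 3) = 5.
C[1]: P[1] ⊕ 5 = 14; E(K, 14) = 8.
C[2]: P[2] ⊕ 8 = 0; E(K, 0) = 6.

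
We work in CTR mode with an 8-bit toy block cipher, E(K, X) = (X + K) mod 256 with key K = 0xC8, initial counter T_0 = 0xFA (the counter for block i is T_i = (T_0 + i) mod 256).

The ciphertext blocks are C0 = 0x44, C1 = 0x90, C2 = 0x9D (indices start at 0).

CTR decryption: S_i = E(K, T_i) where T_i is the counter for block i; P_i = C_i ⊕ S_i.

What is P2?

P2: T = 0xFC, S = E(K, T) = 0xC4; 0x9D ⊕ 0xC4 = 0x59.

P2 = 0x59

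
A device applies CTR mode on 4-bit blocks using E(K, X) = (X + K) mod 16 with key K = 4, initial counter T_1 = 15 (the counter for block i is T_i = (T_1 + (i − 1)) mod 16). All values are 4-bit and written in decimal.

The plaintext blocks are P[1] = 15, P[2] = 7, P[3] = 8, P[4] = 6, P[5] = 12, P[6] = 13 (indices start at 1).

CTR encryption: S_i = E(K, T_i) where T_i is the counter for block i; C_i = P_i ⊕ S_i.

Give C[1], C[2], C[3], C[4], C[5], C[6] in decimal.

C[1]: T = 15, S = E(K, T) = 3; 15 ⊕ 3 = 12.
C[2]: T = 0, S = E(K, T) = 4; 7 ⊕ 4 = 3.
C[3]: T = 1, S = E(K, T) = 5; 8 ⊕ 5 = 13.
C[4]: T = 2, S = E(K, T) = 6; 6 ⊕ 6 = 0.
C[5]: T = 3, S = E(K, T) = 7; 12 ⊕ 7 = 11.
C[6]: T = 4, S = E(K, T) = 8; 13 ⊕ 8 = 5.

C[1] = 12, C[2] = 3, C[3] = 13, C[4] = 0, C[5] = 11, C[6] = 5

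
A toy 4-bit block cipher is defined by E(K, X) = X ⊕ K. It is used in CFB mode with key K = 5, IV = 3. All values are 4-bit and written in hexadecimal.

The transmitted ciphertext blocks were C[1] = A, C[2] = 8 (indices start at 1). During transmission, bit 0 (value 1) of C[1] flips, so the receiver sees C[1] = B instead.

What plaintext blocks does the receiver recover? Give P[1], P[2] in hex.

P[1] = D, P[2] = 6

CFB decryption: P_i = C_i ⊕ E(K, C_{i−1}), with C_{0} = IV.
Only C[1] changed, to B. In CFB, a change in C_i flips the same bit in P_i and garbles P_{i+1}. Decrypting the received ciphertext:
P[1]: E(K, 3) = 6; B ⊕ 6 = D.
P[2]: E(K, B) = E; 8 ⊕ E = 6.
Blocks that differ from the original plaintext: P[1], P[2].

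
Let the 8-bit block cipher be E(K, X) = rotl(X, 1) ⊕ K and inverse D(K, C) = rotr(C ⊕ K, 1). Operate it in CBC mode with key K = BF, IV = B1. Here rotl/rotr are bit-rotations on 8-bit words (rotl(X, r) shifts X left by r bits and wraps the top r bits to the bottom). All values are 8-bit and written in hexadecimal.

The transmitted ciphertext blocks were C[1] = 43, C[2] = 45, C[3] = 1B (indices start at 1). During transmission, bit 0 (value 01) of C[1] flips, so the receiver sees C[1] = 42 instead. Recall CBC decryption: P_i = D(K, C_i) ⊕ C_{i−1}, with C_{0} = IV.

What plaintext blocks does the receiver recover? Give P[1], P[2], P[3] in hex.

Only C[1] changed, to 42. In CBC, a change in C_i garbles P_i and flips the same bit in P_{i+1}. Decrypting the received ciphertext:
P[1]: D(K, 42) = FE; FE ⊕ B1 = 4F.
P[2]: D(K, 45) = 7D; 7D ⊕ 42 = 3F.
P[3]: D(K, 1B) = 52; 52 ⊕ 45 = 17.
Blocks that differ from the original plaintext: P[1], P[2].

P[1] = 4F, P[2] = 3F, P[3] = 17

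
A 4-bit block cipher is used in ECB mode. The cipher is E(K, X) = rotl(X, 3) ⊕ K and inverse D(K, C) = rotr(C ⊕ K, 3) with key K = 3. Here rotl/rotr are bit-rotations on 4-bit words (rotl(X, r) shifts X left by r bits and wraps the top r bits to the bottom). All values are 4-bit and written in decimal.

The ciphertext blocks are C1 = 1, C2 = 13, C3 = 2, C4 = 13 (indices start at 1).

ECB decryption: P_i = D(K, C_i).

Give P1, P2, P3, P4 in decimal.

P1 = 4, P2 = 13, P3 = 2, P4 = 13

P1: D(K, 1) = 4.
P2: D(K, 13) = 13.
P3: D(K, 2) = 2.
P4: D(K, 13) = 13.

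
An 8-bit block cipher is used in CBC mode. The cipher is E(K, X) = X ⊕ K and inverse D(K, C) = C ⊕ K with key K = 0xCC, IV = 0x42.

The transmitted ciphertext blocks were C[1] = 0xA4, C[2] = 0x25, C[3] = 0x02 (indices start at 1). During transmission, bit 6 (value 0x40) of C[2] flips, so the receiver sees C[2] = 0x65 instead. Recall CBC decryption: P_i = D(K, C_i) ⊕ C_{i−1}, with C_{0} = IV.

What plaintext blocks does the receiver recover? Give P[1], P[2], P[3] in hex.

Only C[2] changed, to 0x65. In CBC, a change in C_i garbles P_i and flips the same bit in P_{i+1}. Decrypting the received ciphertext:
P[1]: D(K, 0xA4) = 0x68; 0x68 ⊕ 0x42 = 0x2A.
P[2]: D(K, 0x65) = 0xA9; 0xA9 ⊕ 0xA4 = 0x0D.
P[3]: D(K, 0x02) = 0xCE; 0xCE ⊕ 0x65 = 0xAB.
Blocks that differ from the original plaintext: P[2], P[3].

P[1] = 0x2A, P[2] = 0x0D, P[3] = 0xAB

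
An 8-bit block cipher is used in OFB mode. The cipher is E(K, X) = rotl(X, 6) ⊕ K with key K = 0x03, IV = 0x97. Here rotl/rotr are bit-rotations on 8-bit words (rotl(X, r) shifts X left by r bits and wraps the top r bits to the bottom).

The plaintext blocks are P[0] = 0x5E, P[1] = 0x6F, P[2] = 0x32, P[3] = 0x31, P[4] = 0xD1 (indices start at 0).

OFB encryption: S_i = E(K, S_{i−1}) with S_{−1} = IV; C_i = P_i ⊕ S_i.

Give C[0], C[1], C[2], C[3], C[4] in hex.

C[0] = 0xB8, C[1] = 0xD5, C[2] = 0x9F, C[3] = 0x59, C[4] = 0xC8

C[0]: S = E(K, 0x97) = 0xE6; 0x5E ⊕ 0xE6 = 0xB8.
C[1]: S = E(K, 0xE6) = 0xBA; 0x6F ⊕ 0xBA = 0xD5.
C[2]: S = E(K, 0xBA) = 0xAD; 0x32 ⊕ 0xAD = 0x9F.
C[3]: S = E(K, 0xAD) = 0x68; 0x31 ⊕ 0x68 = 0x59.
C[4]: S = E(K, 0x68) = 0x19; 0xD1 ⊕ 0x19 = 0xC8.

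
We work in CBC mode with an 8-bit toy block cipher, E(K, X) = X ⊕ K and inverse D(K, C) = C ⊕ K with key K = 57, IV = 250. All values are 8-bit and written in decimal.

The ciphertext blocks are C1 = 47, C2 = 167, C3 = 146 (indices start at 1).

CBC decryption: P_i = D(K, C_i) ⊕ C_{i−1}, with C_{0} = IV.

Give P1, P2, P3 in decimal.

P1 = 236, P2 = 177, P3 = 12

P1: D(K, 47) = 22; 22 ⊕ 250 = 236.
P2: D(K, 167) = 158; 158 ⊕ 47 = 177.
P3: D(K, 146) = 171; 171 ⊕ 167 = 12.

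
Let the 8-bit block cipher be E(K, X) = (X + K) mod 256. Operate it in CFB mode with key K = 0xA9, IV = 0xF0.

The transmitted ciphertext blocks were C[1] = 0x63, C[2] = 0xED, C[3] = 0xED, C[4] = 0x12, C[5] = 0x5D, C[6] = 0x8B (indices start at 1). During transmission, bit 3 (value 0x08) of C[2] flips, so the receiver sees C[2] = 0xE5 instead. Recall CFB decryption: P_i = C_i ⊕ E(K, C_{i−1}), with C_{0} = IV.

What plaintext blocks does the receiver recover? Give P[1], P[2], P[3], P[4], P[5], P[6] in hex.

P[1] = 0xFA, P[2] = 0xE9, P[3] = 0x63, P[4] = 0x84, P[5] = 0xE6, P[6] = 0x8D

Only C[2] changed, to 0xE5. In CFB, a change in C_i flips the same bit in P_i and garbles P_{i+1}. Decrypting the received ciphertext:
P[1]: E(K, 0xF0) = 0x99; 0x63 ⊕ 0x99 = 0xFA.
P[2]: E(K, 0x63) = 0x0C; 0xE5 ⊕ 0x0C = 0xE9.
P[3]: E(K, 0xE5) = 0x8E; 0xED ⊕ 0x8E = 0x63.
P[4]: E(K, 0xED) = 0x96; 0x12 ⊕ 0x96 = 0x84.
P[5]: E(K, 0x12) = 0xBB; 0x5D ⊕ 0xBB = 0xE6.
P[6]: E(K, 0x5D) = 0x06; 0x8B ⊕ 0x06 = 0x8D.
Blocks that differ from the original plaintext: P[2], P[3].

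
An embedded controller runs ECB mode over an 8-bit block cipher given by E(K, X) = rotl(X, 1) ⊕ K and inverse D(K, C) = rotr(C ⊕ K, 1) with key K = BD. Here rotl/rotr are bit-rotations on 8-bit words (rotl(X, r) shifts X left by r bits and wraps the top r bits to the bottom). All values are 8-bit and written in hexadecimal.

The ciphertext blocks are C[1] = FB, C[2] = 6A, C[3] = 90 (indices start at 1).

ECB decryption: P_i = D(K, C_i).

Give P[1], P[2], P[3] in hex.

P[1]: D(K, FB) = 23.
P[2]: D(K, 6A) = EB.
P[3]: D(K, 90) = 96.

P[1] = 23, P[2] = EB, P[3] = 96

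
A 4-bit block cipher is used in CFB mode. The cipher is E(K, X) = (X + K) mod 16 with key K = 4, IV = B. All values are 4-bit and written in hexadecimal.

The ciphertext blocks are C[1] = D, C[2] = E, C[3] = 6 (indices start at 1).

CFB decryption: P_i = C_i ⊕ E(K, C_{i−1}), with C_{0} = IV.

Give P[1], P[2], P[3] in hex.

P[1]: E(K, B) = F; D ⊕ F = 2.
P[2]: E(K, D) = 1; E ⊕ 1 = F.
P[3]: E(K, E) = 2; 6 ⊕ 2 = 4.

P[1] = 2, P[2] = F, P[3] = 4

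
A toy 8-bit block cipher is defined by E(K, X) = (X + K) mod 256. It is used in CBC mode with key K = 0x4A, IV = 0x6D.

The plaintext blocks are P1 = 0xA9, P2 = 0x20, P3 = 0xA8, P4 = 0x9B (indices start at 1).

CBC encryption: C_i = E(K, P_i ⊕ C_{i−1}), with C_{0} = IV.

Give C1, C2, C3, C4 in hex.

C1: P1 ⊕ 0x6D = 0xC4; E(K, 0xC4) = 0x0E.
C2: P2 ⊕ 0x0E = 0x2E; E(K, 0x2E) = 0x78.
C3: P3 ⊕ 0x78 = 0xD0; E(K, 0xD0) = 0x1A.
C4: P4 ⊕ 0x1A = 0x81; E(K, 0x81) = 0xCB.

C1 = 0x0E, C2 = 0x78, C3 = 0x1A, C4 = 0xCB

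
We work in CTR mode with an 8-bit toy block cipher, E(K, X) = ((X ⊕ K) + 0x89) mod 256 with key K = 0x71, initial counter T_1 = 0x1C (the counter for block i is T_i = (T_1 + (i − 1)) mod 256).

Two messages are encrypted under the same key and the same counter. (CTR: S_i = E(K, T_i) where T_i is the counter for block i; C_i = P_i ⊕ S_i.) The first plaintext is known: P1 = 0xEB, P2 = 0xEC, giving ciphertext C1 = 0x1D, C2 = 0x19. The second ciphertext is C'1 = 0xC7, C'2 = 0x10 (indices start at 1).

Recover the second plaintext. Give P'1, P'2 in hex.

In CTR with a reused counter, both messages share the same keystream S_i, so C_i ⊕ C'_i = P_i ⊕ P'_i and thus P'_i = P_i ⊕ C_i ⊕ C'_i.
P'1: 0xEB ⊕ 0x1D ⊕ 0xC7 = 0x31.
P'2: 0xEC ⊕ 0x19 ⊕ 0x10 = 0xE5.

P'1 = 0x31, P'2 = 0xE5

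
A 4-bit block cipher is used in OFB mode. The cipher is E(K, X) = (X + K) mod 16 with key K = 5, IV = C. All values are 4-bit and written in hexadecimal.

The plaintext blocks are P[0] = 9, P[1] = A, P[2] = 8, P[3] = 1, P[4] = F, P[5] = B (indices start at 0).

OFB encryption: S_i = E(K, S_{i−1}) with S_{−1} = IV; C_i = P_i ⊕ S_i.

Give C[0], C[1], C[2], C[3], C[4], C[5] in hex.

C[0] = 8, C[1] = C, C[2] = 3, C[3] = 1, C[4] = A, C[5] = 1

C[0]: S = E(K, C) = 1; 9 ⊕ 1 = 8.
C[1]: S = E(K, 1) = 6; A ⊕ 6 = C.
C[2]: S = E(K, 6) = B; 8 ⊕ B = 3.
C[3]: S = E(K, B) = 0; 1 ⊕ 0 = 1.
C[4]: S = E(K, 0) = 5; F ⊕ 5 = A.
C[5]: S = E(K, 5) = A; B ⊕ A = 1.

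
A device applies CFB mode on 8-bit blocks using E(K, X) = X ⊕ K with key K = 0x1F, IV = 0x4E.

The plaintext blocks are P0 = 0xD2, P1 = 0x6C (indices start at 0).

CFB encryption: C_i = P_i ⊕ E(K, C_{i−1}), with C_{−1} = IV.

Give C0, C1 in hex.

C0: E(K, 0x4E) = 0x51; 0xD2 ⊕ 0x51 = 0x83.
C1: E(K, 0x83) = 0x9C; 0x6C ⊕ 0x9C = 0xF0.

C0 = 0x83, C1 = 0xF0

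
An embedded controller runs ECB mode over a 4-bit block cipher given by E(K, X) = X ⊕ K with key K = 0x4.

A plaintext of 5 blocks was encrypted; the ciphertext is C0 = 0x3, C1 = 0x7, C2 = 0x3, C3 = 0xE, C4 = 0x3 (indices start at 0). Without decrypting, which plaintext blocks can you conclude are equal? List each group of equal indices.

ECB encrypts each block independently with the same key, so equal ciphertext blocks imply equal plaintext blocks.
C0 = C2 = C4 = 0x3, so P0 = P2 = P4.

P0 = P2 = P4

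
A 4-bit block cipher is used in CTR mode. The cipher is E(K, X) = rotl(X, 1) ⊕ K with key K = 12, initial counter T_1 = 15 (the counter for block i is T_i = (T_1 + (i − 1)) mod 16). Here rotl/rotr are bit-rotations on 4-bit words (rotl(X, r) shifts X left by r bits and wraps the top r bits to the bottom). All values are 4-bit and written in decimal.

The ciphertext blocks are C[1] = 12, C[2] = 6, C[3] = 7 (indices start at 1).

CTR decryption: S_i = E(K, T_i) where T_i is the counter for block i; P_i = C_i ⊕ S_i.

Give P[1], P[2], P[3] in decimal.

P[1] = 15, P[2] = 10, P[3] = 9

P[1]: T = 15, S = E(K, T) = 3; 12 ⊕ 3 = 15.
P[2]: T = 0, S = E(K, T) = 12; 6 ⊕ 12 = 10.
P[3]: T = 1, S = E(K, T) = 14; 7 ⊕ 14 = 9.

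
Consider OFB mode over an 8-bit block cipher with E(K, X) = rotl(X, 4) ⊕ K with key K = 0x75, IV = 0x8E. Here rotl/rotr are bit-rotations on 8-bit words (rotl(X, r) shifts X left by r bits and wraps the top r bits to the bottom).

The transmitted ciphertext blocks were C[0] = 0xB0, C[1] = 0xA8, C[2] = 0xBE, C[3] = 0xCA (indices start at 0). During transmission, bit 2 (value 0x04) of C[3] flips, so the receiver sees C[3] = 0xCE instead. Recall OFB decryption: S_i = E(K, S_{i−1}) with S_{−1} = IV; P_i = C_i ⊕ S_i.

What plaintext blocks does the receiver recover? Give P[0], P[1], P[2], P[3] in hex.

P[0] = 0x2D, P[1] = 0x04, P[2] = 0x01, P[3] = 0x40

Only C[3] changed, to 0xCE. In OFB, a change in C_i flips the same bit in P_i only; the keystream is unaffected. Decrypting the received ciphertext:
P[0]: S = E(K, 0x8E) = 0x9D; 0xB0 ⊕ 0x9D = 0x2D.
P[1]: S = E(K, 0x9D) = 0xAC; 0xA8 ⊕ 0xAC = 0x04.
P[2]: S = E(K, 0xAC) = 0xBF; 0xBE ⊕ 0xBF = 0x01.
P[3]: S = E(K, 0xBF) = 0x8E; 0xCE ⊕ 0x8E = 0x40.
Blocks that differ from the original plaintext: P[3].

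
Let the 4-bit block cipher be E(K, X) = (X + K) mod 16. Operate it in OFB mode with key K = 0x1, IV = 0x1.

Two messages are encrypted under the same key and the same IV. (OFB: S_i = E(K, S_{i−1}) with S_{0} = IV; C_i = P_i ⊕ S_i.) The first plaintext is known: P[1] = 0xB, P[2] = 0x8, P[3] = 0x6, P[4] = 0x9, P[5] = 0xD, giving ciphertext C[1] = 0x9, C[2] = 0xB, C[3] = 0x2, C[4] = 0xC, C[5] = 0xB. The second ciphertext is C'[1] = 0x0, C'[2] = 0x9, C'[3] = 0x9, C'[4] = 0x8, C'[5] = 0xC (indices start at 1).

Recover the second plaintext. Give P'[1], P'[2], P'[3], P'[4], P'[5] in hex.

P'[1] = 0x2, P'[2] = 0xA, P'[3] = 0xD, P'[4] = 0xD, P'[5] = 0xA

In OFB with a reused IV, both messages share the same keystream S_i, so C_i ⊕ C'_i = P_i ⊕ P'_i and thus P'_i = P_i ⊕ C_i ⊕ C'_i.
P'[1]: 0xB ⊕ 0x9 ⊕ 0x0 = 0x2.
P'[2]: 0x8 ⊕ 0xB ⊕ 0x9 = 0xA.
P'[3]: 0x6 ⊕ 0x2 ⊕ 0x9 = 0xD.
P'[4]: 0x9 ⊕ 0xC ⊕ 0x8 = 0xD.
P'[5]: 0xD ⊕ 0xB ⊕ 0xC = 0xA.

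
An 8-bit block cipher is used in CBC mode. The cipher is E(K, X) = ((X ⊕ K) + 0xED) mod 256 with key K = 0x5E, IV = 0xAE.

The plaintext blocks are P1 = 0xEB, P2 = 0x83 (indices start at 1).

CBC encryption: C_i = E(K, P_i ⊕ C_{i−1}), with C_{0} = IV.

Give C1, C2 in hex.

C1: P1 ⊕ 0xAE = 0x45; E(K, 0x45) = 0x08.
C2: P2 ⊕ 0x08 = 0x8B; E(K, 0x8B) = 0xC2.

C1 = 0x08, C2 = 0xC2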